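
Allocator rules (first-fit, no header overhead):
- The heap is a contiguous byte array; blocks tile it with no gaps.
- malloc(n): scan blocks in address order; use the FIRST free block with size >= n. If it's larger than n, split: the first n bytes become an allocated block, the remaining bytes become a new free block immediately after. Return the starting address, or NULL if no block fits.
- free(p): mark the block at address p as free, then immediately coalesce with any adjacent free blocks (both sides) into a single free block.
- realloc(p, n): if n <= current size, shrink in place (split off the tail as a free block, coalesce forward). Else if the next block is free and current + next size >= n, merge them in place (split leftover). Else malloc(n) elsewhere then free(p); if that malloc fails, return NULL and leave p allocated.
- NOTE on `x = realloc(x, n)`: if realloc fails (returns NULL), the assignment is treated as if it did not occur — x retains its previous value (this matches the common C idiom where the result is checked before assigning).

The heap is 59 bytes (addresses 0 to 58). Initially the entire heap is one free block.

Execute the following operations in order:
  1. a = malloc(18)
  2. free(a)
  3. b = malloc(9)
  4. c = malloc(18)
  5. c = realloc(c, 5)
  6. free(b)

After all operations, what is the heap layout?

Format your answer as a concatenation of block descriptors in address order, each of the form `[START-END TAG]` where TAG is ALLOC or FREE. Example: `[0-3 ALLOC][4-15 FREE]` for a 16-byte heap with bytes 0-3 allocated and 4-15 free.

Answer: [0-8 FREE][9-13 ALLOC][14-58 FREE]

Derivation:
Op 1: a = malloc(18) -> a = 0; heap: [0-17 ALLOC][18-58 FREE]
Op 2: free(a) -> (freed a); heap: [0-58 FREE]
Op 3: b = malloc(9) -> b = 0; heap: [0-8 ALLOC][9-58 FREE]
Op 4: c = malloc(18) -> c = 9; heap: [0-8 ALLOC][9-26 ALLOC][27-58 FREE]
Op 5: c = realloc(c, 5) -> c = 9; heap: [0-8 ALLOC][9-13 ALLOC][14-58 FREE]
Op 6: free(b) -> (freed b); heap: [0-8 FREE][9-13 ALLOC][14-58 FREE]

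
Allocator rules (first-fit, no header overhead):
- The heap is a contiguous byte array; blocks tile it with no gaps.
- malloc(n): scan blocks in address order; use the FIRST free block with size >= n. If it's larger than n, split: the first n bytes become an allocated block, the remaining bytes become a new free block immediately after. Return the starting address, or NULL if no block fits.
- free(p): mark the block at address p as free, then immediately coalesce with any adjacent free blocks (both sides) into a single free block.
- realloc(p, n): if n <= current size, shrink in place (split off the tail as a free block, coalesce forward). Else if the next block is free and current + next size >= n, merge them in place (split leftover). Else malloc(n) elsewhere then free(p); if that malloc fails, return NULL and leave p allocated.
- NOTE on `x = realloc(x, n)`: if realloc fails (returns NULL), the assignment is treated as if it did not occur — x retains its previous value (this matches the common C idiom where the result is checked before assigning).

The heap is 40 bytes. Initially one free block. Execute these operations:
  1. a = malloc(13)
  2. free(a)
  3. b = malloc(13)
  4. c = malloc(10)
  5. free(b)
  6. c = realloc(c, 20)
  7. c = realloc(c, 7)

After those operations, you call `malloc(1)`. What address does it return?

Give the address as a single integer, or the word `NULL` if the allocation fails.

Answer: 0

Derivation:
Op 1: a = malloc(13) -> a = 0; heap: [0-12 ALLOC][13-39 FREE]
Op 2: free(a) -> (freed a); heap: [0-39 FREE]
Op 3: b = malloc(13) -> b = 0; heap: [0-12 ALLOC][13-39 FREE]
Op 4: c = malloc(10) -> c = 13; heap: [0-12 ALLOC][13-22 ALLOC][23-39 FREE]
Op 5: free(b) -> (freed b); heap: [0-12 FREE][13-22 ALLOC][23-39 FREE]
Op 6: c = realloc(c, 20) -> c = 13; heap: [0-12 FREE][13-32 ALLOC][33-39 FREE]
Op 7: c = realloc(c, 7) -> c = 13; heap: [0-12 FREE][13-19 ALLOC][20-39 FREE]
malloc(1): first-fit scan over [0-12 FREE][13-19 ALLOC][20-39 FREE] -> 0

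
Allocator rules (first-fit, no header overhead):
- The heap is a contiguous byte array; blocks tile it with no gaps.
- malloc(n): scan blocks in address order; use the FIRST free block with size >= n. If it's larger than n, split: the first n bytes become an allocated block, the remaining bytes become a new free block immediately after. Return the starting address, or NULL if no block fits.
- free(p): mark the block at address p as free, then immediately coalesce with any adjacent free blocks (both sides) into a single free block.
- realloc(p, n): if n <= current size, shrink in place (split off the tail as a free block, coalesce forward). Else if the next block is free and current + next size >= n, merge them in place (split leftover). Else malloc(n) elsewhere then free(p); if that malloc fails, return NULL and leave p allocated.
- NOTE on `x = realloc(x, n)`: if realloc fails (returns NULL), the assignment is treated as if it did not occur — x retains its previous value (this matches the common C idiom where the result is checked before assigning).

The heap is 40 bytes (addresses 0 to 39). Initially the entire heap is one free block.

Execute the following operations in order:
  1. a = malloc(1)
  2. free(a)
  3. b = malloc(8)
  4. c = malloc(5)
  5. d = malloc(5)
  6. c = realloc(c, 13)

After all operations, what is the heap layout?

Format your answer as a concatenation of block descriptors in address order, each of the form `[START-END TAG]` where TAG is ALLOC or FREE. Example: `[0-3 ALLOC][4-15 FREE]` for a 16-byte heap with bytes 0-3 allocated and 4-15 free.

Op 1: a = malloc(1) -> a = 0; heap: [0-0 ALLOC][1-39 FREE]
Op 2: free(a) -> (freed a); heap: [0-39 FREE]
Op 3: b = malloc(8) -> b = 0; heap: [0-7 ALLOC][8-39 FREE]
Op 4: c = malloc(5) -> c = 8; heap: [0-7 ALLOC][8-12 ALLOC][13-39 FREE]
Op 5: d = malloc(5) -> d = 13; heap: [0-7 ALLOC][8-12 ALLOC][13-17 ALLOC][18-39 FREE]
Op 6: c = realloc(c, 13) -> c = 18; heap: [0-7 ALLOC][8-12 FREE][13-17 ALLOC][18-30 ALLOC][31-39 FREE]

Answer: [0-7 ALLOC][8-12 FREE][13-17 ALLOC][18-30 ALLOC][31-39 FREE]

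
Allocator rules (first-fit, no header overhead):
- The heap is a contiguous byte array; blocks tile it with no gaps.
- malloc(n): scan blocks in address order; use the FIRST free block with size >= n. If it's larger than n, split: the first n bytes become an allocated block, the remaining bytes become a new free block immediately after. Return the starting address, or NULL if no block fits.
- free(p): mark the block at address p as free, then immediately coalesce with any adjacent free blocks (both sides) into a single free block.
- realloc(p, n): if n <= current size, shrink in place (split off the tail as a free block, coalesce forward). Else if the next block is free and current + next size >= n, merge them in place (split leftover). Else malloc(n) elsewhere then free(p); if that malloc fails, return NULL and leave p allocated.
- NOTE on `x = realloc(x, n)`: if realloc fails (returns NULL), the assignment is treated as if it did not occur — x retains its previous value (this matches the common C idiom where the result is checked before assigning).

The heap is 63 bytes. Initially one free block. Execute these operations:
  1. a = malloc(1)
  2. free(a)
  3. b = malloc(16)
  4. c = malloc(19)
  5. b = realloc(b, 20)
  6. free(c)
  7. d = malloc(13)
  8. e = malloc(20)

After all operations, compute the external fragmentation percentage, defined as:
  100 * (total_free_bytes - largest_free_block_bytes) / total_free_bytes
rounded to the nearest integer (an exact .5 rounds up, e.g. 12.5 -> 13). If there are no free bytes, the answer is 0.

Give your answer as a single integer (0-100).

Answer: 20

Derivation:
Op 1: a = malloc(1) -> a = 0; heap: [0-0 ALLOC][1-62 FREE]
Op 2: free(a) -> (freed a); heap: [0-62 FREE]
Op 3: b = malloc(16) -> b = 0; heap: [0-15 ALLOC][16-62 FREE]
Op 4: c = malloc(19) -> c = 16; heap: [0-15 ALLOC][16-34 ALLOC][35-62 FREE]
Op 5: b = realloc(b, 20) -> b = 35; heap: [0-15 FREE][16-34 ALLOC][35-54 ALLOC][55-62 FREE]
Op 6: free(c) -> (freed c); heap: [0-34 FREE][35-54 ALLOC][55-62 FREE]
Op 7: d = malloc(13) -> d = 0; heap: [0-12 ALLOC][13-34 FREE][35-54 ALLOC][55-62 FREE]
Op 8: e = malloc(20) -> e = 13; heap: [0-12 ALLOC][13-32 ALLOC][33-34 FREE][35-54 ALLOC][55-62 FREE]
Free blocks: [2 8] total_free=10 largest=8 -> 100*(10-8)/10 = 200/10 = 20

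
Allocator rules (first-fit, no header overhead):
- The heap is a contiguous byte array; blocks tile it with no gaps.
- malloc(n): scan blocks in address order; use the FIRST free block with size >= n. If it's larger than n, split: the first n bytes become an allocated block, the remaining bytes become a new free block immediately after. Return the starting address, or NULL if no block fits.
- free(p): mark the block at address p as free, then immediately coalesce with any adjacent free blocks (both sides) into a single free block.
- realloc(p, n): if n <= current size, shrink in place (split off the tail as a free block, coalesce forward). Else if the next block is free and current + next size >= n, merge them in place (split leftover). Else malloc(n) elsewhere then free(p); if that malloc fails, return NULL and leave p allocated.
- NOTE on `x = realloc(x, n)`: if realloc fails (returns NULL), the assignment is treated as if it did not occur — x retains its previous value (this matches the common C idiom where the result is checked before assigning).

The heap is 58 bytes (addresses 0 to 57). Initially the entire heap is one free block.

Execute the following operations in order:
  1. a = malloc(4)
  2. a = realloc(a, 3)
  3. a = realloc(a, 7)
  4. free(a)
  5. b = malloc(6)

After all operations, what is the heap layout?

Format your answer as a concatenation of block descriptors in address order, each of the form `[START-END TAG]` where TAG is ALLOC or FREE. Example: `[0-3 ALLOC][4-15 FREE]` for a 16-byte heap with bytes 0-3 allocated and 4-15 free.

Answer: [0-5 ALLOC][6-57 FREE]

Derivation:
Op 1: a = malloc(4) -> a = 0; heap: [0-3 ALLOC][4-57 FREE]
Op 2: a = realloc(a, 3) -> a = 0; heap: [0-2 ALLOC][3-57 FREE]
Op 3: a = realloc(a, 7) -> a = 0; heap: [0-6 ALLOC][7-57 FREE]
Op 4: free(a) -> (freed a); heap: [0-57 FREE]
Op 5: b = malloc(6) -> b = 0; heap: [0-5 ALLOC][6-57 FREE]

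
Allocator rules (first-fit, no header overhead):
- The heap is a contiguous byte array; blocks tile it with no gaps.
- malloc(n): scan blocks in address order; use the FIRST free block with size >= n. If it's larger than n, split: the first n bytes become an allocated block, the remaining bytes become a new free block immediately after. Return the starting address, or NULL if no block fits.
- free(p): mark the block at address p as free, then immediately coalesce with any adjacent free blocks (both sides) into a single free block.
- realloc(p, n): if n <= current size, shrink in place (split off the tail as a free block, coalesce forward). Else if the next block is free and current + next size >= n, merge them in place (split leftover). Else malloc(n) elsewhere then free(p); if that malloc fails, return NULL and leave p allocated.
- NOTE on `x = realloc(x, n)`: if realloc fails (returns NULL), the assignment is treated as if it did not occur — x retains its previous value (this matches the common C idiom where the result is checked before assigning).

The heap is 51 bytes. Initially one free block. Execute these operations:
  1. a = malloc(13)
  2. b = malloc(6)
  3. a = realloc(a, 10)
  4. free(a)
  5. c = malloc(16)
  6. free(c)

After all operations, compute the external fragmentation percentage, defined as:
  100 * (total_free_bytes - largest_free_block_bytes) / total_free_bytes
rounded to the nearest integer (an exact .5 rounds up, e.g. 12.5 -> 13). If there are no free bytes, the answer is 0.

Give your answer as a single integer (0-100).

Answer: 29

Derivation:
Op 1: a = malloc(13) -> a = 0; heap: [0-12 ALLOC][13-50 FREE]
Op 2: b = malloc(6) -> b = 13; heap: [0-12 ALLOC][13-18 ALLOC][19-50 FREE]
Op 3: a = realloc(a, 10) -> a = 0; heap: [0-9 ALLOC][10-12 FREE][13-18 ALLOC][19-50 FREE]
Op 4: free(a) -> (freed a); heap: [0-12 FREE][13-18 ALLOC][19-50 FREE]
Op 5: c = malloc(16) -> c = 19; heap: [0-12 FREE][13-18 ALLOC][19-34 ALLOC][35-50 FREE]
Op 6: free(c) -> (freed c); heap: [0-12 FREE][13-18 ALLOC][19-50 FREE]
Free blocks: [13 32] total_free=45 largest=32 -> 100*(45-32)/45 = 1300/45 ≈ 28.889 -> rounds to 29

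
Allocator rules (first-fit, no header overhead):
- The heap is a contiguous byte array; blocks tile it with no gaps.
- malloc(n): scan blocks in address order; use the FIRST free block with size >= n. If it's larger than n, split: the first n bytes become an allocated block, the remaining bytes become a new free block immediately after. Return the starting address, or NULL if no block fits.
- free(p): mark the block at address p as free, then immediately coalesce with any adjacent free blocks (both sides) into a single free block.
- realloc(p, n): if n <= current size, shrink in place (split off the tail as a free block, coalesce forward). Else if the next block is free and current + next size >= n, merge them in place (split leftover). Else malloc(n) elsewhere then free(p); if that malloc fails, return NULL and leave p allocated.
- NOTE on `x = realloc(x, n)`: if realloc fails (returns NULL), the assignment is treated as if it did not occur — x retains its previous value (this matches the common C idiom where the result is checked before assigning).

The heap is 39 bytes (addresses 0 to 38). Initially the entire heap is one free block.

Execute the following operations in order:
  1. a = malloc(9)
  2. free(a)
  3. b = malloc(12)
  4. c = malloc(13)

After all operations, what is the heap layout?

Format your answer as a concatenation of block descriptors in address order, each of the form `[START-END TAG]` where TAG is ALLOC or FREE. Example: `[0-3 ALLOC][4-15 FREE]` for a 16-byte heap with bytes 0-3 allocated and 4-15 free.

Op 1: a = malloc(9) -> a = 0; heap: [0-8 ALLOC][9-38 FREE]
Op 2: free(a) -> (freed a); heap: [0-38 FREE]
Op 3: b = malloc(12) -> b = 0; heap: [0-11 ALLOC][12-38 FREE]
Op 4: c = malloc(13) -> c = 12; heap: [0-11 ALLOC][12-24 ALLOC][25-38 FREE]

Answer: [0-11 ALLOC][12-24 ALLOC][25-38 FREE]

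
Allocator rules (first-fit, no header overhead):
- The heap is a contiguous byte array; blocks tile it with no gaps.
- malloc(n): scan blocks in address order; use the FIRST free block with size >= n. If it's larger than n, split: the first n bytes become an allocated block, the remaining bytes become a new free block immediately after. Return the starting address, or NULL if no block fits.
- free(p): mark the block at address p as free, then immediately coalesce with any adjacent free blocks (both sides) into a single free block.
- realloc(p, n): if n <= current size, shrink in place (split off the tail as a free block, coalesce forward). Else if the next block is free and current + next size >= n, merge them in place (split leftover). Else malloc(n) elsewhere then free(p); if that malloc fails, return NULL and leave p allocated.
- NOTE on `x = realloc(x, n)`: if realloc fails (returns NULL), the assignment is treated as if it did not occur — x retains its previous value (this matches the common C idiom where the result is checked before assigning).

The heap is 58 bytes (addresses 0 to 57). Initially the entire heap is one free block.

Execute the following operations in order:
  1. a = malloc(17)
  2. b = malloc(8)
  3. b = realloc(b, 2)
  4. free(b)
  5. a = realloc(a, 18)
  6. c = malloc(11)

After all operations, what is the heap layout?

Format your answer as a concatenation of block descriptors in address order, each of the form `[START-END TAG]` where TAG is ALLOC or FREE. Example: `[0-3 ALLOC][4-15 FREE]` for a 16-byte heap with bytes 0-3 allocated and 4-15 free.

Op 1: a = malloc(17) -> a = 0; heap: [0-16 ALLOC][17-57 FREE]
Op 2: b = malloc(8) -> b = 17; heap: [0-16 ALLOC][17-24 ALLOC][25-57 FREE]
Op 3: b = realloc(b, 2) -> b = 17; heap: [0-16 ALLOC][17-18 ALLOC][19-57 FREE]
Op 4: free(b) -> (freed b); heap: [0-16 ALLOC][17-57 FREE]
Op 5: a = realloc(a, 18) -> a = 0; heap: [0-17 ALLOC][18-57 FREE]
Op 6: c = malloc(11) -> c = 18; heap: [0-17 ALLOC][18-28 ALLOC][29-57 FREE]

Answer: [0-17 ALLOC][18-28 ALLOC][29-57 FREE]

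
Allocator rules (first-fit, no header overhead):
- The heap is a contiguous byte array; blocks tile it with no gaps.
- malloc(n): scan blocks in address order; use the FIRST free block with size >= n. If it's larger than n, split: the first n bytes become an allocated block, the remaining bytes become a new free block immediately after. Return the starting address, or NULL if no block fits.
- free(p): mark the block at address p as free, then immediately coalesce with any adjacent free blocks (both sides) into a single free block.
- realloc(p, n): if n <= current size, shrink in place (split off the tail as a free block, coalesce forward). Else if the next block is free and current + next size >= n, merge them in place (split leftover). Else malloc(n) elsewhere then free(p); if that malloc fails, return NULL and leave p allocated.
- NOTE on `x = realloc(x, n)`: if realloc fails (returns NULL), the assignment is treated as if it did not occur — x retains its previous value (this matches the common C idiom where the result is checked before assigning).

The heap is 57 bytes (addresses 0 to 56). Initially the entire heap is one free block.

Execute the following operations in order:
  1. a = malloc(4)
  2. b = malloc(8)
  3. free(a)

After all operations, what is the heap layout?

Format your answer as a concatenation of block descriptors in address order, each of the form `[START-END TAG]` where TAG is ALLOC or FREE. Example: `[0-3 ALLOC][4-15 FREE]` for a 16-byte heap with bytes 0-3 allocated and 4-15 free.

Op 1: a = malloc(4) -> a = 0; heap: [0-3 ALLOC][4-56 FREE]
Op 2: b = malloc(8) -> b = 4; heap: [0-3 ALLOC][4-11 ALLOC][12-56 FREE]
Op 3: free(a) -> (freed a); heap: [0-3 FREE][4-11 ALLOC][12-56 FREE]

Answer: [0-3 FREE][4-11 ALLOC][12-56 FREE]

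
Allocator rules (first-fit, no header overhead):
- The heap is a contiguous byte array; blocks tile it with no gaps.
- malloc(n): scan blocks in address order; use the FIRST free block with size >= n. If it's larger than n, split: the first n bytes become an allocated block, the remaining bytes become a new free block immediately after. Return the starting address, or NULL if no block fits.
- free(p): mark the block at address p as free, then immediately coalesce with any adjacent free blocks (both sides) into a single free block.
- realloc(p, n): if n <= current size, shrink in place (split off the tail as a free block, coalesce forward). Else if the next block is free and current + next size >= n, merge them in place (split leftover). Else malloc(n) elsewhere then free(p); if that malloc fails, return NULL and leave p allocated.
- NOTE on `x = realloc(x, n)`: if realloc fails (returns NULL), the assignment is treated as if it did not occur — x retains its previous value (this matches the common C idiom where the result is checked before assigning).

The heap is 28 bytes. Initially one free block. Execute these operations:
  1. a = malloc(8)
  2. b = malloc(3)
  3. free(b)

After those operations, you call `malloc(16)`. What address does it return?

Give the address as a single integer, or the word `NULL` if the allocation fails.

Answer: 8

Derivation:
Op 1: a = malloc(8) -> a = 0; heap: [0-7 ALLOC][8-27 FREE]
Op 2: b = malloc(3) -> b = 8; heap: [0-7 ALLOC][8-10 ALLOC][11-27 FREE]
Op 3: free(b) -> (freed b); heap: [0-7 ALLOC][8-27 FREE]
malloc(16): first-fit scan over [0-7 ALLOC][8-27 FREE] -> 8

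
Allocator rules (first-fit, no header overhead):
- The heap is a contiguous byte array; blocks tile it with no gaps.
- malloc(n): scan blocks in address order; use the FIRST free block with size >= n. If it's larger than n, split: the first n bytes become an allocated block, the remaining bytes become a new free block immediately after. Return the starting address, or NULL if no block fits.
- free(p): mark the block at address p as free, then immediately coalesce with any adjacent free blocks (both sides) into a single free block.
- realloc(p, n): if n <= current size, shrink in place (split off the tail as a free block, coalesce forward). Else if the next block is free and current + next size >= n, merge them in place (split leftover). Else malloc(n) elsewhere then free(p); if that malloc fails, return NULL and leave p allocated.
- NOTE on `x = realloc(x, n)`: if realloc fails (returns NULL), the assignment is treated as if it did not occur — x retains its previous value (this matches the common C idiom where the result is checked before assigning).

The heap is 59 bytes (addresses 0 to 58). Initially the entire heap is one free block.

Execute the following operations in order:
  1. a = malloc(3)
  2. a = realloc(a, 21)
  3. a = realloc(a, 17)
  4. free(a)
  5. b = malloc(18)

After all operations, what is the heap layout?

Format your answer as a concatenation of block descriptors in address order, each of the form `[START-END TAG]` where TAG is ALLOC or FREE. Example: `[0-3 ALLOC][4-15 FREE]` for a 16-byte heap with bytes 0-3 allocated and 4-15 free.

Answer: [0-17 ALLOC][18-58 FREE]

Derivation:
Op 1: a = malloc(3) -> a = 0; heap: [0-2 ALLOC][3-58 FREE]
Op 2: a = realloc(a, 21) -> a = 0; heap: [0-20 ALLOC][21-58 FREE]
Op 3: a = realloc(a, 17) -> a = 0; heap: [0-16 ALLOC][17-58 FREE]
Op 4: free(a) -> (freed a); heap: [0-58 FREE]
Op 5: b = malloc(18) -> b = 0; heap: [0-17 ALLOC][18-58 FREE]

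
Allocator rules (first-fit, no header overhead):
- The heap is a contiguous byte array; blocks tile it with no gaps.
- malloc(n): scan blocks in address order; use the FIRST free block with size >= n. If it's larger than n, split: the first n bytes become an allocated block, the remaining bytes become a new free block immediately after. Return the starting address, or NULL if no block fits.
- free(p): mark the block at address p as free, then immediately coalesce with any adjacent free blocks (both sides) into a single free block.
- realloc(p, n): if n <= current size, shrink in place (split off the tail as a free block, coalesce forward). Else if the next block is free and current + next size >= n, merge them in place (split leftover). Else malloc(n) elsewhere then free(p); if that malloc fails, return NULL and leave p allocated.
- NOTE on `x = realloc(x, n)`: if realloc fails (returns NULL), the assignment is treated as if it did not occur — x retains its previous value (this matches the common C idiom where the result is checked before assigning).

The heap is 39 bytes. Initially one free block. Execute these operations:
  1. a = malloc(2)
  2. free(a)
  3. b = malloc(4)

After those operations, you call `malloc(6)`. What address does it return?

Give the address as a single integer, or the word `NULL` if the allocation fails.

Answer: 4

Derivation:
Op 1: a = malloc(2) -> a = 0; heap: [0-1 ALLOC][2-38 FREE]
Op 2: free(a) -> (freed a); heap: [0-38 FREE]
Op 3: b = malloc(4) -> b = 0; heap: [0-3 ALLOC][4-38 FREE]
malloc(6): first-fit scan over [0-3 ALLOC][4-38 FREE] -> 4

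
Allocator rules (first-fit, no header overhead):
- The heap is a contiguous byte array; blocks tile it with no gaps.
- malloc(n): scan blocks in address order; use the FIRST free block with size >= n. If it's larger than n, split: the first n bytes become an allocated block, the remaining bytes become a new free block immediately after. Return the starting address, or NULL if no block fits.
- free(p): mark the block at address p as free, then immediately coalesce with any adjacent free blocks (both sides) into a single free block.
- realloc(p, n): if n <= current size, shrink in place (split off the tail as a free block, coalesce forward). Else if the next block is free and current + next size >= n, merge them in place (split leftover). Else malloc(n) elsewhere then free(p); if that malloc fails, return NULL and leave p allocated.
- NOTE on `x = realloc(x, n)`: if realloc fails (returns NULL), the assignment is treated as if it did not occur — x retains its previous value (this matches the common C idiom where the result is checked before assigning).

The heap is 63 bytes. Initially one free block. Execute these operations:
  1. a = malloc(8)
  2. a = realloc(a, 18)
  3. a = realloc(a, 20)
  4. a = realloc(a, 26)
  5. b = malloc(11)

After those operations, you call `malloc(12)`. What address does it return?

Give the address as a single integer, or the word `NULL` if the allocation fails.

Op 1: a = malloc(8) -> a = 0; heap: [0-7 ALLOC][8-62 FREE]
Op 2: a = realloc(a, 18) -> a = 0; heap: [0-17 ALLOC][18-62 FREE]
Op 3: a = realloc(a, 20) -> a = 0; heap: [0-19 ALLOC][20-62 FREE]
Op 4: a = realloc(a, 26) -> a = 0; heap: [0-25 ALLOC][26-62 FREE]
Op 5: b = malloc(11) -> b = 26; heap: [0-25 ALLOC][26-36 ALLOC][37-62 FREE]
malloc(12): first-fit scan over [0-25 ALLOC][26-36 ALLOC][37-62 FREE] -> 37

Answer: 37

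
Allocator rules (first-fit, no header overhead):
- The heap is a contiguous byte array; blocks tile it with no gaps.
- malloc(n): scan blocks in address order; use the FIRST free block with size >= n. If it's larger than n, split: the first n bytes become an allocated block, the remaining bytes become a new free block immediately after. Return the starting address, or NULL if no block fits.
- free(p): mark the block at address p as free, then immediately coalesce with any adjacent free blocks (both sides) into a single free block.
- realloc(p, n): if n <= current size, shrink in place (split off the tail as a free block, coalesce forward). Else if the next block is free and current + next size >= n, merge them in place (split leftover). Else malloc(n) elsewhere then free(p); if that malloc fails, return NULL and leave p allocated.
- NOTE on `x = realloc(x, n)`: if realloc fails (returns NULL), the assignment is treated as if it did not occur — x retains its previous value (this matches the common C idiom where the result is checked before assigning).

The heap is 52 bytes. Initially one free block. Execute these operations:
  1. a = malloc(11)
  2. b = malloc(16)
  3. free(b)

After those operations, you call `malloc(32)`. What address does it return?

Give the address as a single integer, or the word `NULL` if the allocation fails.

Answer: 11

Derivation:
Op 1: a = malloc(11) -> a = 0; heap: [0-10 ALLOC][11-51 FREE]
Op 2: b = malloc(16) -> b = 11; heap: [0-10 ALLOC][11-26 ALLOC][27-51 FREE]
Op 3: free(b) -> (freed b); heap: [0-10 ALLOC][11-51 FREE]
malloc(32): first-fit scan over [0-10 ALLOC][11-51 FREE] -> 11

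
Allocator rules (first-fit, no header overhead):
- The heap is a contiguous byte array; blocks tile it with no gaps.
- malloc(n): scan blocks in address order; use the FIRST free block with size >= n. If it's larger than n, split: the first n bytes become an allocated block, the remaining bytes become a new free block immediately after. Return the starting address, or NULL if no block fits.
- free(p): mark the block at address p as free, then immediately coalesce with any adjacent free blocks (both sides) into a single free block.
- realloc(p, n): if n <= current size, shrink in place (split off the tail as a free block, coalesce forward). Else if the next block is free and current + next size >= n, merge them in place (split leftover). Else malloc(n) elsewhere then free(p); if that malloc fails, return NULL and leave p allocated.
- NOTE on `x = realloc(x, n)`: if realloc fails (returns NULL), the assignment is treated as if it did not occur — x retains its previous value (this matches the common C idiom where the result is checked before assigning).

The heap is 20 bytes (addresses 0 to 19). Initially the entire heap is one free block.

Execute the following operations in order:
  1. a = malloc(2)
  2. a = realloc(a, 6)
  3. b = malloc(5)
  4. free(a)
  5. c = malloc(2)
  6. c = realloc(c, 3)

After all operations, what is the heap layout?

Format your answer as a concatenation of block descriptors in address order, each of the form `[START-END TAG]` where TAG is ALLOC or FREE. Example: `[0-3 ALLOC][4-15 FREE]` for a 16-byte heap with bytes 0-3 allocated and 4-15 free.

Op 1: a = malloc(2) -> a = 0; heap: [0-1 ALLOC][2-19 FREE]
Op 2: a = realloc(a, 6) -> a = 0; heap: [0-5 ALLOC][6-19 FREE]
Op 3: b = malloc(5) -> b = 6; heap: [0-5 ALLOC][6-10 ALLOC][11-19 FREE]
Op 4: free(a) -> (freed a); heap: [0-5 FREE][6-10 ALLOC][11-19 FREE]
Op 5: c = malloc(2) -> c = 0; heap: [0-1 ALLOC][2-5 FREE][6-10 ALLOC][11-19 FREE]
Op 6: c = realloc(c, 3) -> c = 0; heap: [0-2 ALLOC][3-5 FREE][6-10 ALLOC][11-19 FREE]

Answer: [0-2 ALLOC][3-5 FREE][6-10 ALLOC][11-19 FREE]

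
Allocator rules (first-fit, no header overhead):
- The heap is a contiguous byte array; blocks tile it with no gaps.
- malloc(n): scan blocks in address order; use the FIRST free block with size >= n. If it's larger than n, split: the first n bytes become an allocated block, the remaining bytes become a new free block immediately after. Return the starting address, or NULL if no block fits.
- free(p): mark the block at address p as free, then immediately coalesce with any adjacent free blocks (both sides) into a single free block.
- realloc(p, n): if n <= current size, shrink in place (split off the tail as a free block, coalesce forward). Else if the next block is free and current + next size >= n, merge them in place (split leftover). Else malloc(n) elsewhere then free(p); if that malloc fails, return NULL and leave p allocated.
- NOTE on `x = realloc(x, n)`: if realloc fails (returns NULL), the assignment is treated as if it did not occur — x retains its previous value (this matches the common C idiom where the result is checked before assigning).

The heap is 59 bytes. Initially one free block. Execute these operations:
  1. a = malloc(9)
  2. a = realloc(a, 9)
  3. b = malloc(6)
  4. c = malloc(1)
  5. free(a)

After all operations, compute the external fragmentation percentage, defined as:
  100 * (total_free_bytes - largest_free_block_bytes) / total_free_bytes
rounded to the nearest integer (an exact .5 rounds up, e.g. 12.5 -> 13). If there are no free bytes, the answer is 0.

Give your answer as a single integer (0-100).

Op 1: a = malloc(9) -> a = 0; heap: [0-8 ALLOC][9-58 FREE]
Op 2: a = realloc(a, 9) -> a = 0; heap: [0-8 ALLOC][9-58 FREE]
Op 3: b = malloc(6) -> b = 9; heap: [0-8 ALLOC][9-14 ALLOC][15-58 FREE]
Op 4: c = malloc(1) -> c = 15; heap: [0-8 ALLOC][9-14 ALLOC][15-15 ALLOC][16-58 FREE]
Op 5: free(a) -> (freed a); heap: [0-8 FREE][9-14 ALLOC][15-15 ALLOC][16-58 FREE]
Free blocks: [9 43] total_free=52 largest=43 -> 100*(52-43)/52 = 900/52 ≈ 17.308 -> rounds to 17

Answer: 17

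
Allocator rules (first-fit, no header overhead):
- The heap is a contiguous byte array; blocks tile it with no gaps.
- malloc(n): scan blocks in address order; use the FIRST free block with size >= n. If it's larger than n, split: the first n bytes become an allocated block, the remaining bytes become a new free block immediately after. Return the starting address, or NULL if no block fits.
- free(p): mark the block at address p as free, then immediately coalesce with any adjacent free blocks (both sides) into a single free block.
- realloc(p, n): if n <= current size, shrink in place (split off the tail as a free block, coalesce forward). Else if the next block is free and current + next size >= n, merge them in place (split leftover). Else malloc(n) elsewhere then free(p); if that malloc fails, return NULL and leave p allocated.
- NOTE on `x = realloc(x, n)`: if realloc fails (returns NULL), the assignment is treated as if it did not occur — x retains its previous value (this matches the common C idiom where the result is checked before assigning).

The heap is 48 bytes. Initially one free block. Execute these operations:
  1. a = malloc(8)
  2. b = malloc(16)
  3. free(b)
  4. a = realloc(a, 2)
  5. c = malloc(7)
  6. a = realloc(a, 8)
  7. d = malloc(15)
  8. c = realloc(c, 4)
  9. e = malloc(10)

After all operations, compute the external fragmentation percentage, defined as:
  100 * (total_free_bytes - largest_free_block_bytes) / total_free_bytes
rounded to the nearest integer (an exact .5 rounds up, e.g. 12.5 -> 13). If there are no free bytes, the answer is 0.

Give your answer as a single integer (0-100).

Answer: 45

Derivation:
Op 1: a = malloc(8) -> a = 0; heap: [0-7 ALLOC][8-47 FREE]
Op 2: b = malloc(16) -> b = 8; heap: [0-7 ALLOC][8-23 ALLOC][24-47 FREE]
Op 3: free(b) -> (freed b); heap: [0-7 ALLOC][8-47 FREE]
Op 4: a = realloc(a, 2) -> a = 0; heap: [0-1 ALLOC][2-47 FREE]
Op 5: c = malloc(7) -> c = 2; heap: [0-1 ALLOC][2-8 ALLOC][9-47 FREE]
Op 6: a = realloc(a, 8) -> a = 9; heap: [0-1 FREE][2-8 ALLOC][9-16 ALLOC][17-47 FREE]
Op 7: d = malloc(15) -> d = 17; heap: [0-1 FREE][2-8 ALLOC][9-16 ALLOC][17-31 ALLOC][32-47 FREE]
Op 8: c = realloc(c, 4) -> c = 2; heap: [0-1 FREE][2-5 ALLOC][6-8 FREE][9-16 ALLOC][17-31 ALLOC][32-47 FREE]
Op 9: e = malloc(10) -> e = 32; heap: [0-1 FREE][2-5 ALLOC][6-8 FREE][9-16 ALLOC][17-31 ALLOC][32-41 ALLOC][42-47 FREE]
Free blocks: [2 3 6] total_free=11 largest=6 -> 100*(11-6)/11 = 500/11 ≈ 45.455 -> rounds to 45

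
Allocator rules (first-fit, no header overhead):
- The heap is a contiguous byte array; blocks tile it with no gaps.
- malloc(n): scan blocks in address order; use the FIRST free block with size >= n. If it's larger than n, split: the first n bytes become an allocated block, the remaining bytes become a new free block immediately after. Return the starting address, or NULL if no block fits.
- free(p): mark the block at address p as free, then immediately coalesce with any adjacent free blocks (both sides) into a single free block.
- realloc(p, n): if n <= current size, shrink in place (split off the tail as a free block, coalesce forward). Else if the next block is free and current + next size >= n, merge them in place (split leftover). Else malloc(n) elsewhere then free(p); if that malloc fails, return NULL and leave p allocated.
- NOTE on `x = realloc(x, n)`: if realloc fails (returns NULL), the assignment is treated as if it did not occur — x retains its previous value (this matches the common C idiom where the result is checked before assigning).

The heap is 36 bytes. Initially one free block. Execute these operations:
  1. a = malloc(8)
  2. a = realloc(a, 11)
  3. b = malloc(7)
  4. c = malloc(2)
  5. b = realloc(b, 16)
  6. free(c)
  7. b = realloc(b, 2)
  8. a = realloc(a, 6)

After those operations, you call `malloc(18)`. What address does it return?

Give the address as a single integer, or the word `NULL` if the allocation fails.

Op 1: a = malloc(8) -> a = 0; heap: [0-7 ALLOC][8-35 FREE]
Op 2: a = realloc(a, 11) -> a = 0; heap: [0-10 ALLOC][11-35 FREE]
Op 3: b = malloc(7) -> b = 11; heap: [0-10 ALLOC][11-17 ALLOC][18-35 FREE]
Op 4: c = malloc(2) -> c = 18; heap: [0-10 ALLOC][11-17 ALLOC][18-19 ALLOC][20-35 FREE]
Op 5: b = realloc(b, 16) -> b = 20; heap: [0-10 ALLOC][11-17 FREE][18-19 ALLOC][20-35 ALLOC]
Op 6: free(c) -> (freed c); heap: [0-10 ALLOC][11-19 FREE][20-35 ALLOC]
Op 7: b = realloc(b, 2) -> b = 20; heap: [0-10 ALLOC][11-19 FREE][20-21 ALLOC][22-35 FREE]
Op 8: a = realloc(a, 6) -> a = 0; heap: [0-5 ALLOC][6-19 FREE][20-21 ALLOC][22-35 FREE]
malloc(18): first-fit scan over [0-5 ALLOC][6-19 FREE][20-21 ALLOC][22-35 FREE] -> NULL

Answer: NULL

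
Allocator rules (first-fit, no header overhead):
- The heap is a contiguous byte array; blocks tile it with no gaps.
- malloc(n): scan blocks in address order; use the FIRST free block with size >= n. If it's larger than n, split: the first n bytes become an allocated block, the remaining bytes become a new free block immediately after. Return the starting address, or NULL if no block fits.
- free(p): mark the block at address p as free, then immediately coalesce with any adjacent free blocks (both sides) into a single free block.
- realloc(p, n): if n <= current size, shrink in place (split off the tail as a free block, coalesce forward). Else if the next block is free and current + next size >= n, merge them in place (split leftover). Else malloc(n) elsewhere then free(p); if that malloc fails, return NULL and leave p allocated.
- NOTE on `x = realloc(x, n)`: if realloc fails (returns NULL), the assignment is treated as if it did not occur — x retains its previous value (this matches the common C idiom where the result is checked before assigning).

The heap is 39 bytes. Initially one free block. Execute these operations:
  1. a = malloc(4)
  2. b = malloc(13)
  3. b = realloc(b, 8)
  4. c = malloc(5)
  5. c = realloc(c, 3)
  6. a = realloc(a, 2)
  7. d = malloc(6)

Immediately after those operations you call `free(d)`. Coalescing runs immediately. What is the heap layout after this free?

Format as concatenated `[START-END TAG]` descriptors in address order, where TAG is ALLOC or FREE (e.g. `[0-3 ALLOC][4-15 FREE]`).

Answer: [0-1 ALLOC][2-3 FREE][4-11 ALLOC][12-14 ALLOC][15-38 FREE]

Derivation:
Op 1: a = malloc(4) -> a = 0; heap: [0-3 ALLOC][4-38 FREE]
Op 2: b = malloc(13) -> b = 4; heap: [0-3 ALLOC][4-16 ALLOC][17-38 FREE]
Op 3: b = realloc(b, 8) -> b = 4; heap: [0-3 ALLOC][4-11 ALLOC][12-38 FREE]
Op 4: c = malloc(5) -> c = 12; heap: [0-3 ALLOC][4-11 ALLOC][12-16 ALLOC][17-38 FREE]
Op 5: c = realloc(c, 3) -> c = 12; heap: [0-3 ALLOC][4-11 ALLOC][12-14 ALLOC][15-38 FREE]
Op 6: a = realloc(a, 2) -> a = 0; heap: [0-1 ALLOC][2-3 FREE][4-11 ALLOC][12-14 ALLOC][15-38 FREE]
Op 7: d = malloc(6) -> d = 15; heap: [0-1 ALLOC][2-3 FREE][4-11 ALLOC][12-14 ALLOC][15-20 ALLOC][21-38 FREE]
free(d): d = 15 -> block [15-20 ALLOC]; mark free, coalesce with adjacent free neighbors -> [0-1 ALLOC][2-3 FREE][4-11 ALLOC][12-14 ALLOC][15-38 FREE]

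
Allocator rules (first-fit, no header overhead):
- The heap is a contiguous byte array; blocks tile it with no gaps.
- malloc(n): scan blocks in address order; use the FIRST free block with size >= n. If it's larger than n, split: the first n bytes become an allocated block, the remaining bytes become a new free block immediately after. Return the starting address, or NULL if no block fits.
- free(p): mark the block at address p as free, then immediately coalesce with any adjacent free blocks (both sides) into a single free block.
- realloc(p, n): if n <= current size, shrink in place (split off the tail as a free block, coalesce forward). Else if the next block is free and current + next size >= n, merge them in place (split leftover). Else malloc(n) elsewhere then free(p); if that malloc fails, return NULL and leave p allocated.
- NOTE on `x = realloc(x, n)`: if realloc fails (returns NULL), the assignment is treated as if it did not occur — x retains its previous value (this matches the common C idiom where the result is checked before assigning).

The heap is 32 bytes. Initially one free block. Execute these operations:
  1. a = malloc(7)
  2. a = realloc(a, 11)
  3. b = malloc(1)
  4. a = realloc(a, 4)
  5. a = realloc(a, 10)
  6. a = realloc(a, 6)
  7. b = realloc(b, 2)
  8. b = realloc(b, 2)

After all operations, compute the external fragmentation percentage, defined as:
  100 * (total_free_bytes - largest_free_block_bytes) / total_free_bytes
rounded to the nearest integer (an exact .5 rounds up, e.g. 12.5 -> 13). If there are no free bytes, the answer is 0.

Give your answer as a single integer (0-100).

Answer: 21

Derivation:
Op 1: a = malloc(7) -> a = 0; heap: [0-6 ALLOC][7-31 FREE]
Op 2: a = realloc(a, 11) -> a = 0; heap: [0-10 ALLOC][11-31 FREE]
Op 3: b = malloc(1) -> b = 11; heap: [0-10 ALLOC][11-11 ALLOC][12-31 FREE]
Op 4: a = realloc(a, 4) -> a = 0; heap: [0-3 ALLOC][4-10 FREE][11-11 ALLOC][12-31 FREE]
Op 5: a = realloc(a, 10) -> a = 0; heap: [0-9 ALLOC][10-10 FREE][11-11 ALLOC][12-31 FREE]
Op 6: a = realloc(a, 6) -> a = 0; heap: [0-5 ALLOC][6-10 FREE][11-11 ALLOC][12-31 FREE]
Op 7: b = realloc(b, 2) -> b = 11; heap: [0-5 ALLOC][6-10 FREE][11-12 ALLOC][13-31 FREE]
Op 8: b = realloc(b, 2) -> b = 11; heap: [0-5 ALLOC][6-10 FREE][11-12 ALLOC][13-31 FREE]
Free blocks: [5 19] total_free=24 largest=19 -> 100*(24-19)/24 = 500/24 ≈ 20.833 -> rounds to 21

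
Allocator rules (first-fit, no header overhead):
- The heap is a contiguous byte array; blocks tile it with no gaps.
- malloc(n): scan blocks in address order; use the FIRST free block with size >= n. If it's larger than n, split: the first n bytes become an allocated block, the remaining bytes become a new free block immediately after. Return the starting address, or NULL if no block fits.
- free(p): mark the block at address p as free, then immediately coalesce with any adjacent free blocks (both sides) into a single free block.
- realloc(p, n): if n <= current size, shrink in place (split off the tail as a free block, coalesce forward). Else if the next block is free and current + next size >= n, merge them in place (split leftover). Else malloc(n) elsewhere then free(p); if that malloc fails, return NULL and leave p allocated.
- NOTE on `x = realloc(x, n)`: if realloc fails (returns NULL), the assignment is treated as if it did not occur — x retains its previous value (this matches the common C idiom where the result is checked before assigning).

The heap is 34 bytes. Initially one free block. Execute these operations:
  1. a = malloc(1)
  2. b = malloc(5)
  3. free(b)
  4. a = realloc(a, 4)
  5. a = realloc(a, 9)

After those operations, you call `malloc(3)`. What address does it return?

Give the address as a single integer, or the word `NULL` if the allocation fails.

Op 1: a = malloc(1) -> a = 0; heap: [0-0 ALLOC][1-33 FREE]
Op 2: b = malloc(5) -> b = 1; heap: [0-0 ALLOC][1-5 ALLOC][6-33 FREE]
Op 3: free(b) -> (freed b); heap: [0-0 ALLOC][1-33 FREE]
Op 4: a = realloc(a, 4) -> a = 0; heap: [0-3 ALLOC][4-33 FREE]
Op 5: a = realloc(a, 9) -> a = 0; heap: [0-8 ALLOC][9-33 FREE]
malloc(3): first-fit scan over [0-8 ALLOC][9-33 FREE] -> 9

Answer: 9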